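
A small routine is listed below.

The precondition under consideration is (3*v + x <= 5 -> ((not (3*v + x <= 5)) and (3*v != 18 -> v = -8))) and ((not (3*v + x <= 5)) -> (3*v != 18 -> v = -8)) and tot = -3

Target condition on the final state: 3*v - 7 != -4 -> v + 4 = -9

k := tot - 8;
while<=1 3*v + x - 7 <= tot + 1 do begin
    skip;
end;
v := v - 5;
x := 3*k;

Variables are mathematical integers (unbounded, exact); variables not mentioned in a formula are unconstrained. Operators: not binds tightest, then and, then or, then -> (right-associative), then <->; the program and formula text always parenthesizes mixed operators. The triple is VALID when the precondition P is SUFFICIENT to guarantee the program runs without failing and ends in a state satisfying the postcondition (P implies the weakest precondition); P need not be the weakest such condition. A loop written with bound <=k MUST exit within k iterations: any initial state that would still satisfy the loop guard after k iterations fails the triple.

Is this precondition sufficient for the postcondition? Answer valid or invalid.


Working backward. After the program, the postcondition 3*v - 7 != -4 -> v + 4 = -9 must hold; in canonical form it is 3*v != 3 -> v = -13.
Before x := 3*k: 3*v != 3 -> v = -13
Before v := v - 5: 3*v != 18 -> v = -8
Before the loop (bound <=1), unroll the exhaustion recursion (WP_0 = exit-now case; WP_j = one more guarded iteration, up to j = 1):
  WP_0: (not (3*v + x <= tot + 8)) and (3*v != 18 -> v = -8)
  WP_1: (3*v + x <= tot + 8 -> ((not (3*v + x <= tot + 8)) and (3*v != 18 -> v = -8))) and ((not (3*v + x <= tot + 8)) -> (3*v != 18 -> v = -8))
So before the loop: (3*v + x <= tot + 8 -> ((not (3*v + x <= tot + 8)) and (3*v != 18 -> v = -8))) and ((not (3*v + x <= tot + 8)) -> (3*v != 18 -> v = -8))
Before k := tot - 8: (3*v + x <= tot + 8 -> ((not (3*v + x <= tot + 8)) and (3*v != 18 -> v = -8))) and ((not (3*v + x <= tot + 8)) -> (3*v != 18 -> v = -8))
The weakest precondition is (3*v + x <= tot + 8 -> ((not (3*v + x <= tot + 8)) and (3*v != 18 -> v = -8))) and ((not (3*v + x <= tot + 8)) -> (3*v != 18 -> v = -8)).
Check whether (3*v + x <= 5 -> ((not (3*v + x <= 5)) and (3*v != 18 -> v = -8))) and ((not (3*v + x <= 5)) -> (3*v != 18 -> v = -8)) and tot = -3 implies it.
Every state satisfying the precondition satisfies the weakest precondition: the implication holds.
Answer: valid


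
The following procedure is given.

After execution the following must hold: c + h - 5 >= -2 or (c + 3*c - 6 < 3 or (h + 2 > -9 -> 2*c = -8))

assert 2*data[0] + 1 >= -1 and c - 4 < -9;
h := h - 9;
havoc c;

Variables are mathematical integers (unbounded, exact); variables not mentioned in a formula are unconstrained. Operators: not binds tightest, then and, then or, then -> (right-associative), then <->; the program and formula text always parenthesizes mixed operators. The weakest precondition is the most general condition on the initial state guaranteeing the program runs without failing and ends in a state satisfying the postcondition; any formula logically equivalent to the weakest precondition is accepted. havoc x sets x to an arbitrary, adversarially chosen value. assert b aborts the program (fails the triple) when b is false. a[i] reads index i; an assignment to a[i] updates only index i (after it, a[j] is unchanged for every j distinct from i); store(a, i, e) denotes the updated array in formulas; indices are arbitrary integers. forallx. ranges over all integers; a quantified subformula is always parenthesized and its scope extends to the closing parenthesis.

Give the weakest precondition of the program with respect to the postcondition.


Working backward. After the program, the postcondition c + h - 5 >= -2 or (c + 3*c - 6 < 3 or (h + 2 > -9 -> 2*c = -8)) must hold; in canonical form it is c + h >= 3 or 4*c < 9 or (h > -11 -> 2*c = -8).
Before havoc c: forall c_1. (c_1 + h >= 3 or 4*c_1 < 9 or (h > -11 -> 2*c_1 = -8))
Before h := h - 9: forall c_1. (c_1 + h >= 12 or 4*c_1 < 9 or (h > -2 -> 2*c_1 = -8))
Before assert 2*data[0] + 1 >= -1 and c - 4 < -9: 2*data[0] >= -2 and c < -5 and (forall c_1. (c_1 + h >= 12 or 4*c_1 < 9 or (h > -2 -> 2*c_1 = -8)))
Answer: WP = 2*data[0] >= -2 and c < -5 and (forall c_1. (c_1 + h >= 12 or 4*c_1 < 9 or (h > -2 -> 2*c_1 = -8)))


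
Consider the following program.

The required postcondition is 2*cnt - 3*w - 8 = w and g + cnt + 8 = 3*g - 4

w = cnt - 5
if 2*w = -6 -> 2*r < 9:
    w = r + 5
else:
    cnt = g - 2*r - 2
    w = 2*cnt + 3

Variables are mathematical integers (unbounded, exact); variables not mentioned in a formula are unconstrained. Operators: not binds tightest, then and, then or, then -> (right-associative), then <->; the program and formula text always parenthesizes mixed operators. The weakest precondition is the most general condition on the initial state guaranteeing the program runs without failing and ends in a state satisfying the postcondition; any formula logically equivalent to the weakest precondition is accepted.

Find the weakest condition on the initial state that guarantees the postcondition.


Working backward. After the program, the postcondition 2*cnt - 3*w - 8 = w and g + cnt + 8 = 3*g - 4 must hold; in canonical form it is 2*cnt = 4*w + 8 and cnt = 2*g - 12.
Then branch requires 2*cnt = 4*r + 28 and cnt = 2*g - 12; else branch requires 12*r = 6*g + 8 and g + 2*r = 10.
Before the if: ((2*w = -6 -> 2*r < 9) -> (2*cnt = 4*r + 28 and cnt = 2*g - 12)) and ((not (2*w = -6 -> 2*r < 9)) -> (12*r = 6*g + 8 and g + 2*r = 10))
Before w := cnt - 5: ((2*cnt = 4 -> 2*r < 9) -> (2*cnt = 4*r + 28 and cnt = 2*g - 12)) and ((not (2*cnt = 4 -> 2*r < 9)) -> (12*r = 6*g + 8 and g + 2*r = 10))
Answer: WP = ((2*cnt = 4 -> 2*r < 9) -> (2*cnt = 4*r + 28 and cnt = 2*g - 12)) and ((not (2*cnt = 4 -> 2*r < 9)) -> (12*r = 6*g + 8 and g + 2*r = 10))


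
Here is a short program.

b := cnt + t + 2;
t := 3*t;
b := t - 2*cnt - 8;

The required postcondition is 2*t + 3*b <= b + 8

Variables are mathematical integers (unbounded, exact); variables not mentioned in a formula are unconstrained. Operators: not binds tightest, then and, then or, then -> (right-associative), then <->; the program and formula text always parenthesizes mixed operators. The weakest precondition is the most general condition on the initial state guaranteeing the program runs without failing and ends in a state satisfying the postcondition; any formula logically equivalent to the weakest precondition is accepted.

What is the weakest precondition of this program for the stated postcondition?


Working backward. After the program, the postcondition 2*t + 3*b <= b + 8 must hold; in canonical form it is 2*b + 2*t <= 8.
Before b := t - 2*cnt - 8: 4*t <= 4*cnt + 24
Before t := 3*t: 12*t <= 4*cnt + 24
Before b := cnt + t + 2: 12*t <= 4*cnt + 24
Answer: WP = 12*t <= 4*cnt + 24


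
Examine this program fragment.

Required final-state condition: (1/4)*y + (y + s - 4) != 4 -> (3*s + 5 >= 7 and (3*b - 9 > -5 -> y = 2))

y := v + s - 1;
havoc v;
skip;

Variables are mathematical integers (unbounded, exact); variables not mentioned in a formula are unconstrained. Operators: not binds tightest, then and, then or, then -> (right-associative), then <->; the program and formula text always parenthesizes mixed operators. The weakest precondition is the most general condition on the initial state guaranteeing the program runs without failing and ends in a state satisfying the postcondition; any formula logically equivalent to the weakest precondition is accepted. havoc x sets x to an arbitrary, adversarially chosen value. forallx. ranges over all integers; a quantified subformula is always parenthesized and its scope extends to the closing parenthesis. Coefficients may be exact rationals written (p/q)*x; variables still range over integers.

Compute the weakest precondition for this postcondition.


Working backward. After the program, the postcondition (1/4)*y + (y + s - 4) != 4 -> (3*s + 5 >= 7 and (3*b - 9 > -5 -> y = 2)) must hold; in canonical form it is s + (5/4)*y != 8 -> (3*s >= 2 and (3*b > 4 -> y = 2)).
Before skip: s + (5/4)*y != 8 -> (3*s >= 2 and (3*b > 4 -> y = 2))
Before havoc v: s + (5/4)*y != 8 -> (3*s >= 2 and (3*b > 4 -> y = 2))
Before y := v + s - 1: (9/4)*s + (5/4)*v != 37/4 -> (3*s >= 2 and (3*b > 4 -> s + v = 3))
Answer: WP = (9/4)*s + (5/4)*v != 37/4 -> (3*s >= 2 and (3*b > 4 -> s + v = 3))


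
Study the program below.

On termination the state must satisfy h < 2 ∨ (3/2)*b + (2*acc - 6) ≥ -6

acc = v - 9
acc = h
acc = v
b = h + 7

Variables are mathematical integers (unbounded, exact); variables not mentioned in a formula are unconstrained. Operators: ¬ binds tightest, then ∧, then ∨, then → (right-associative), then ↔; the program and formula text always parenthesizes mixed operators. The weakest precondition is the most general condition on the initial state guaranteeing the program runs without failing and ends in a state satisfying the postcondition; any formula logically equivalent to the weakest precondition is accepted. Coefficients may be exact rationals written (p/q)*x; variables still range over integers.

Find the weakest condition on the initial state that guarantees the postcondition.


Working backward. After the program, the postcondition h < 2 ∨ (3/2)*b + (2*acc - 6) ≥ -6 must hold; in canonical form it is h < 2 ∨ 2*acc + (3/2)*b ≥ 0.
Before b := h + 7: h < 2 ∨ 2*acc + (3/2)*h ≥ -21/2
Before acc := v: h < 2 ∨ (3/2)*h + 2*v ≥ -21/2
Before acc := h: h < 2 ∨ (3/2)*h + 2*v ≥ -21/2
Before acc := v - 9: h < 2 ∨ (3/2)*h + 2*v ≥ -21/2
Answer: WP = h < 2 ∨ (3/2)*h + 2*v ≥ -21/2


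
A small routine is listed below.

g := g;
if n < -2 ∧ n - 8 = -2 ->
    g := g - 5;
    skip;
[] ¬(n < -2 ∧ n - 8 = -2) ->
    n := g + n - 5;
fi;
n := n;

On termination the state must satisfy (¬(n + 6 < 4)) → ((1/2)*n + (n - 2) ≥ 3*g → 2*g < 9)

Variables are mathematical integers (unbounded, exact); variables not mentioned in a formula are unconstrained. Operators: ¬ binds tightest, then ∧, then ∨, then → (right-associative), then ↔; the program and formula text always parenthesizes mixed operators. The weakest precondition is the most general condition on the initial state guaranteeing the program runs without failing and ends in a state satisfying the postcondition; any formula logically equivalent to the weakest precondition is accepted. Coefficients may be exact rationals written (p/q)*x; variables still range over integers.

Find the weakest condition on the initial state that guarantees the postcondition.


Working backward. After the program, the postcondition (¬(n + 6 < 4)) → ((1/2)*n + (n - 2) ≥ 3*g → 2*g < 9) must hold; in canonical form it is (¬(n < -2)) → ((3/2)*n ≥ 3*g + 2 → 2*g < 9).
Before n := n: (¬(n < -2)) → ((3/2)*n ≥ 3*g + 2 → 2*g < 9)
Then branch requires (¬(n < -2)) → ((3/2)*n ≥ 3*g - 13 → 2*g < 19); else branch requires (¬(g + n < 3)) → ((3/2)*n ≥ (3/2)*g + 19/2 → 2*g < 9).
Before the if: ((n < -2 ∧ n = 6) → ((¬(n < -2)) → ((3/2)*n ≥ 3*g - 13 → 2*g < 19))) ∧ ((¬(n < -2 ∧ n = 6)) → ((¬(g + n < 3)) → ((3/2)*n ≥ (3/2)*g + 19/2 → 2*g < 9)))
Before g := g: ((n < -2 ∧ n = 6) → ((¬(n < -2)) → ((3/2)*n ≥ 3*g - 13 → 2*g < 19))) ∧ ((¬(n < -2 ∧ n = 6)) → ((¬(g + n < 3)) → ((3/2)*n ≥ (3/2)*g + 19/2 → 2*g < 9)))
Answer: WP = ((n < -2 ∧ n = 6) → ((¬(n < -2)) → ((3/2)*n ≥ 3*g - 13 → 2*g < 19))) ∧ ((¬(n < -2 ∧ n = 6)) → ((¬(g + n < 3)) → ((3/2)*n ≥ (3/2)*g + 19/2 → 2*g < 9)))


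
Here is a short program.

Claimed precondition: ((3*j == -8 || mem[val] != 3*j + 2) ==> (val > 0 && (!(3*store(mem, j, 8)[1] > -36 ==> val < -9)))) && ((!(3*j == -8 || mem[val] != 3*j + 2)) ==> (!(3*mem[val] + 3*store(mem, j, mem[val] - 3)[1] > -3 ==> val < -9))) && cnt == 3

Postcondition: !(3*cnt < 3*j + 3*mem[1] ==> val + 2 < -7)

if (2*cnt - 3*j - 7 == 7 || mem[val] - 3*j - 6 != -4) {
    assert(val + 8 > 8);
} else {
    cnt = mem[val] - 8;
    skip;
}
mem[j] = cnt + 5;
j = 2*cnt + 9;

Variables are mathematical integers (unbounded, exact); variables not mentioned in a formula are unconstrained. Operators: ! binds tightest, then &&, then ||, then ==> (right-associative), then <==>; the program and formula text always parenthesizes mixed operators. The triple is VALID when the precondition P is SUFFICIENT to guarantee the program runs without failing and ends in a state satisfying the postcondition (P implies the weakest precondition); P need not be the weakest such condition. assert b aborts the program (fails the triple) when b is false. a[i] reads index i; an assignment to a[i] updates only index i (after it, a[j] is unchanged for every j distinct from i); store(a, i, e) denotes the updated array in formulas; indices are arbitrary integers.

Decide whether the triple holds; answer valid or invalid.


Working backward. After the program, the postcondition !(3*cnt < 3*j + 3*mem[1] ==> val + 2 < -7) must hold; in canonical form it is !(3*cnt < 3*mem[1] + 3*j ==> val < -9).
Before j := 2*cnt + 9: !(3*mem[1] + 3*cnt > -27 ==> val < -9)
Before mem[j] := cnt + 5: !(3*store(mem, j, cnt + 5)[1] + 3*cnt > -27 ==> val < -9)
Then branch requires val > 0 && (!(3*store(mem, j, cnt + 5)[1] + 3*cnt > -27 ==> val < -9)); else branch requires !(3*mem[val] + 3*store(mem, j, mem[val] - 3)[1] > -3 ==> val < -9).
Before the if: ((2*cnt == 3*j + 14 || mem[val] != 3*j + 2) ==> (val > 0 && (!(3*store(mem, j, cnt + 5)[1] + 3*cnt > -27 ==> val < -9)))) && ((!(2*cnt == 3*j + 14 || mem[val] != 3*j + 2)) ==> (!(3*mem[val] + 3*store(mem, j, mem[val] - 3)[1] > -3 ==> val < -9)))
The weakest precondition is ((2*cnt == 3*j + 14 || mem[val] != 3*j + 2) ==> (val > 0 && (!(3*store(mem, j, cnt + 5)[1] + 3*cnt > -27 ==> val < -9)))) && ((!(2*cnt == 3*j + 14 || mem[val] != 3*j + 2)) ==> (!(3*mem[val] + 3*store(mem, j, mem[val] - 3)[1] > -3 ==> val < -9))).
Check whether ((3*j == -8 || mem[val] != 3*j + 2) ==> (val > 0 && (!(3*store(mem, j, 8)[1] > -36 ==> val < -9)))) && ((!(3*j == -8 || mem[val] != 3*j + 2)) ==> (!(3*mem[val] + 3*store(mem, j, mem[val] - 3)[1] > -3 ==> val < -9))) && cnt == 3 implies it.
Every state satisfying the precondition satisfies the weakest precondition: the implication holds.
Answer: valid


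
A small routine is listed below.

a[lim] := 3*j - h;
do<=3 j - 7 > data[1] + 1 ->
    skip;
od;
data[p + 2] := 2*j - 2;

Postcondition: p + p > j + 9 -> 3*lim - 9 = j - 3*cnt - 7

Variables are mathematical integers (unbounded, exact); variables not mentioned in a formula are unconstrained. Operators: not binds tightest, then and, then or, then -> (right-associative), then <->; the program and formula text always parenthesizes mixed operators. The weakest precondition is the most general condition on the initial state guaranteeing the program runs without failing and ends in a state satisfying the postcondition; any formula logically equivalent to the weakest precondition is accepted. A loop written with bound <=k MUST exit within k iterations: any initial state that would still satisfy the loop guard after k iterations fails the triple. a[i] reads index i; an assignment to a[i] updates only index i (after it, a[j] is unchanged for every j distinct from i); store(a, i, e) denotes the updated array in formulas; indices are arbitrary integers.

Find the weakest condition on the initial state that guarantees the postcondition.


Working backward. After the program, the postcondition p + p > j + 9 -> 3*lim - 9 = j - 3*cnt - 7 must hold; in canonical form it is 2*p > j + 9 -> 3*cnt + 3*lim = j + 2.
Before data[p + 2] := 2*j - 2: 2*p > j + 9 -> 3*cnt + 3*lim = j + 2
Before the loop (bound <=3), unroll the exhaustion recursion (WP_0 = exit-now case; WP_j = one more guarded iteration, up to j = 3):
  WP_0: (not (j > data[1] + 8)) and (2*p > j + 9 -> 3*cnt + 3*lim = j + 2)
  WP_1: (j > data[1] + 8 -> ((not (j > data[1] + 8)) and (2*p > j + 9 -> 3*cnt + 3*lim = j + 2))) and ((not (j > data[1] + 8)) -> (2*p > j + 9 -> 3*cnt + 3*lim = j + 2))
  WP_2: (j > data[1] + 8 -> ((j > data[1] + 8 -> ((not (j > data[1] + 8)) and (2*p > j + 9 -> 3*cnt + 3*lim = j + 2))) and ((not (j > data[1] + 8)) -> (2*p > j + 9 -> 3*cnt + 3*lim = j + 2)))) and ((not (j > data[1] + 8)) -> (2*p > j + 9 -> 3*cnt + 3*lim = j + 2))
  WP_3: (j > data[1] + 8 -> ((j > data[1] + 8 -> ((j > data[1] + 8 -> ((not (j > data[1] + 8)) and (2*p > j + 9 -> 3*cnt + 3*lim = j + 2))) and ((not (j > data[1] + 8)) -> (2*p > j + 9 -> 3*cnt + 3*lim = j + 2)))) and ((not (j > data[1] + 8)) -> (2*p > j + 9 -> 3*cnt + 3*lim = j + 2)))) and ((not (j > data[1] + 8)) -> (2*p > j + 9 -> 3*cnt + 3*lim = j + 2))
So before the loop: (j > data[1] + 8 -> ((j > data[1] + 8 -> ((j > data[1] + 8 -> ((not (j > data[1] + 8)) and (2*p > j + 9 -> 3*cnt + 3*lim = j + 2))) and ((not (j > data[1] + 8)) -> (2*p > j + 9 -> 3*cnt + 3*lim = j + 2)))) and ((not (j > data[1] + 8)) -> (2*p > j + 9 -> 3*cnt + 3*lim = j + 2)))) and ((not (j > data[1] + 8)) -> (2*p > j + 9 -> 3*cnt + 3*lim = j + 2))
Before a[lim] := 3*j - h: (j > data[1] + 8 -> ((j > data[1] + 8 -> ((j > data[1] + 8 -> ((not (j > data[1] + 8)) and (2*p > j + 9 -> 3*cnt + 3*lim = j + 2))) and ((not (j > data[1] + 8)) -> (2*p > j + 9 -> 3*cnt + 3*lim = j + 2)))) and ((not (j > data[1] + 8)) -> (2*p > j + 9 -> 3*cnt + 3*lim = j + 2)))) and ((not (j > data[1] + 8)) -> (2*p > j + 9 -> 3*cnt + 3*lim = j + 2))
Answer: WP = (j > data[1] + 8 -> ((j > data[1] + 8 -> ((j > data[1] + 8 -> ((not (j > data[1] + 8)) and (2*p > j + 9 -> 3*cnt + 3*lim = j + 2))) and ((not (j > data[1] + 8)) -> (2*p > j + 9 -> 3*cnt + 3*lim = j + 2)))) and ((not (j > data[1] + 8)) -> (2*p > j + 9 -> 3*cnt + 3*lim = j + 2)))) and ((not (j > data[1] + 8)) -> (2*p > j + 9 -> 3*cnt + 3*lim = j + 2))


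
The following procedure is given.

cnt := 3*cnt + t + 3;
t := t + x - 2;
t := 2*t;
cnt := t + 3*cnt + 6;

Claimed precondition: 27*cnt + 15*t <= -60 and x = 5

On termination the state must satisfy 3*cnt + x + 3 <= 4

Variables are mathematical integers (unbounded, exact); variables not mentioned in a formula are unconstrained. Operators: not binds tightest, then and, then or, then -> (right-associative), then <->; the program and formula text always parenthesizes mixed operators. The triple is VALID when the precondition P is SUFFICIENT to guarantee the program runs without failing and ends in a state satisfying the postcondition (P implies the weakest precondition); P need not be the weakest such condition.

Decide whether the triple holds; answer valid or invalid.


Working backward. After the program, the postcondition 3*cnt + x + 3 <= 4 must hold; in canonical form it is 3*cnt + x <= 1.
Before cnt := t + 3*cnt + 6: 9*cnt + 3*t + x <= -17
Before t := 2*t: 9*cnt + 6*t + x <= -17
Before t := t + x - 2: 9*cnt + 6*t + 7*x <= -5
Before cnt := 3*cnt + t + 3: 27*cnt + 15*t + 7*x <= -32
The weakest precondition is 27*cnt + 15*t + 7*x <= -32.
Check whether 27*cnt + 15*t <= -60 and x = 5 implies it.
Countermodel: at the initial state cnt = 0, t = -4, x = 5, the precondition holds but the weakest precondition fails.
Answer: invalid


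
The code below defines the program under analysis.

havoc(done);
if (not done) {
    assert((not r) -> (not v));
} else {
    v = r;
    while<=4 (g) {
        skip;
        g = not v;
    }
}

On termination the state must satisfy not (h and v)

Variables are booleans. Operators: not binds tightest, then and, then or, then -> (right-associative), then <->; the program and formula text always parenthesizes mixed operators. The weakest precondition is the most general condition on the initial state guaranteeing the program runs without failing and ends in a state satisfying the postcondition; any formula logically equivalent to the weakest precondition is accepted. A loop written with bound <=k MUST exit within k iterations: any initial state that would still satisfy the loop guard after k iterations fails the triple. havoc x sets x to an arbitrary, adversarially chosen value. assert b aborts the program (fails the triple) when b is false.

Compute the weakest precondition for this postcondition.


Working backward. After the program, not (h and v) must hold.
Then branch requires ((not r) -> (not v)) and (not (h and v)); else branch requires (g -> (((not r) -> (((not r) -> (((not r) -> (r and (not (h and r)))) and (r -> (not (h and r))))) and (r -> (not (h and r))))) and (r -> (not (h and r))))) and ((not g) -> (not (h and r))).
Before the if: ((not done) -> (((not r) -> (not v)) and (not (h and v)))) and (done -> ((g -> (((not r) -> (((not r) -> (((not r) -> (r and (not (h and r)))) and (r -> (not (h and r))))) and (r -> (not (h and r))))) and (r -> (not (h and r))))) and ((not g) -> (not (h and r)))))
Before havoc done: (g -> (((not r) -> (((not r) -> (((not r) -> (r and (not (h and r)))) and (r -> (not (h and r))))) and (r -> (not (h and r))))) and (r -> (not (h and r))))) and ((not g) -> (not (h and r))) and ((not r) -> (not v)) and (not (h and v))
Answer: WP = (g -> (((not r) -> (((not r) -> (((not r) -> (r and (not (h and r)))) and (r -> (not (h and r))))) and (r -> (not (h and r))))) and (r -> (not (h and r))))) and ((not g) -> (not (h and r))) and ((not r) -> (not v)) and (not (h and v))


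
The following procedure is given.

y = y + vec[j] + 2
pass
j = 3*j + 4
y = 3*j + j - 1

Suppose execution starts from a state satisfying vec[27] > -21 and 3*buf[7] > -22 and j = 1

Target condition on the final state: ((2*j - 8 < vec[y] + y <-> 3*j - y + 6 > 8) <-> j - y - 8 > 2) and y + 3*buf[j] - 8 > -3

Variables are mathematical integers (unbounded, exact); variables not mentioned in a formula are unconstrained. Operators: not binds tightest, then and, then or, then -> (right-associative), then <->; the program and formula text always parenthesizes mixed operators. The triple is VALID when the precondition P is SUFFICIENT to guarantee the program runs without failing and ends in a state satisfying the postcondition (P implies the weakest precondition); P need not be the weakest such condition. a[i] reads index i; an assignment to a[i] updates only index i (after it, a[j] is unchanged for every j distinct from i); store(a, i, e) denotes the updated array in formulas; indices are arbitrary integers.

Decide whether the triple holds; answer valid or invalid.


Working backward. After the program, the postcondition ((2*j - 8 < vec[y] + y <-> 3*j - y + 6 > 8) <-> j - y - 8 > 2) and y + 3*buf[j] - 8 > -3 must hold; in canonical form it is ((2*j < vec[y] + y + 8 <-> 3*j > y + 2) <-> j > y + 10) and 3*buf[j] + y > 5.
Before y := 3*j + j - 1: ((vec[4*j - 1] + 2*j > -7 <-> j < -1) <-> 3*j < -9) and 3*buf[j] + 4*j > 6
Before j := 3*j + 4: ((vec[12*j + 15] + 6*j > -15 <-> 3*j < -5) <-> 9*j < -21) and 3*buf[3*j + 4] + 12*j > -10
Before skip: ((vec[12*j + 15] + 6*j > -15 <-> 3*j < -5) <-> 9*j < -21) and 3*buf[3*j + 4] + 12*j > -10
Before y := y + vec[j] + 2: ((vec[12*j + 15] + 6*j > -15 <-> 3*j < -5) <-> 9*j < -21) and 3*buf[3*j + 4] + 12*j > -10
The weakest precondition is ((vec[12*j + 15] + 6*j > -15 <-> 3*j < -5) <-> 9*j < -21) and 3*buf[3*j + 4] + 12*j > -10.
Check whether vec[27] > -21 and 3*buf[7] > -22 and j = 1 implies it.
Every state satisfying the precondition satisfies the weakest precondition: the implication holds.
Answer: valid


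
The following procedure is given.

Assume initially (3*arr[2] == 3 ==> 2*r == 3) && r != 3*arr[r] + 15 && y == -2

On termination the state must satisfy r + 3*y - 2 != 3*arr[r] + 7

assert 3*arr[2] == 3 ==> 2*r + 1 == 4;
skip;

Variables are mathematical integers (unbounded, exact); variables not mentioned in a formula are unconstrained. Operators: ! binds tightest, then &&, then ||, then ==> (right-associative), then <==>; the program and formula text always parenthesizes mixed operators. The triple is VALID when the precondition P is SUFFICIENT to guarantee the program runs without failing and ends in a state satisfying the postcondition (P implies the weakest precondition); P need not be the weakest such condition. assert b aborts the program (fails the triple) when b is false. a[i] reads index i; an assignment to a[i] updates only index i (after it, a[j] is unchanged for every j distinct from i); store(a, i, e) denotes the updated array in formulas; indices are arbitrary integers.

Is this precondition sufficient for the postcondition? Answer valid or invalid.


Working backward. After the program, the postcondition r + 3*y - 2 != 3*arr[r] + 7 must hold; in canonical form it is r + 3*y != 3*arr[r] + 9.
Before skip: r + 3*y != 3*arr[r] + 9
Before assert 3*arr[2] == 3 ==> 2*r + 1 == 4: (3*arr[2] == 3 ==> 2*r == 3) && r + 3*y != 3*arr[r] + 9
The weakest precondition is (3*arr[2] == 3 ==> 2*r == 3) && r + 3*y != 3*arr[r] + 9.
Check whether (3*arr[2] == 3 ==> 2*r == 3) && r != 3*arr[r] + 15 && y == -2 implies it.
Every state satisfying the precondition satisfies the weakest precondition: the implication holds.
Answer: valid


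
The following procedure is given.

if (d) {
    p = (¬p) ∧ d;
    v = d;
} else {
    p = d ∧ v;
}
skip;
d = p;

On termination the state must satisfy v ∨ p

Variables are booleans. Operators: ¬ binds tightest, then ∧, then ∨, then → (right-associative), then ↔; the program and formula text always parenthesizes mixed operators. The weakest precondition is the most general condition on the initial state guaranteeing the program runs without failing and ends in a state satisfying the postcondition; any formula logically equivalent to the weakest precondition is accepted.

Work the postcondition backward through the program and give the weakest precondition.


Working backward. After the program, v ∨ p must hold.
Before d := p: v ∨ p
Before skip: v ∨ p
Then branch requires d ∨ ((¬p) ∧ d); else branch requires v ∨ (d ∧ v).
Before the if: (d → (d ∨ ((¬p) ∧ d))) ∧ ((¬d) → (v ∨ (d ∧ v)))
Answer: WP = (d → (d ∨ ((¬p) ∧ d))) ∧ ((¬d) → (v ∨ (d ∧ v)))


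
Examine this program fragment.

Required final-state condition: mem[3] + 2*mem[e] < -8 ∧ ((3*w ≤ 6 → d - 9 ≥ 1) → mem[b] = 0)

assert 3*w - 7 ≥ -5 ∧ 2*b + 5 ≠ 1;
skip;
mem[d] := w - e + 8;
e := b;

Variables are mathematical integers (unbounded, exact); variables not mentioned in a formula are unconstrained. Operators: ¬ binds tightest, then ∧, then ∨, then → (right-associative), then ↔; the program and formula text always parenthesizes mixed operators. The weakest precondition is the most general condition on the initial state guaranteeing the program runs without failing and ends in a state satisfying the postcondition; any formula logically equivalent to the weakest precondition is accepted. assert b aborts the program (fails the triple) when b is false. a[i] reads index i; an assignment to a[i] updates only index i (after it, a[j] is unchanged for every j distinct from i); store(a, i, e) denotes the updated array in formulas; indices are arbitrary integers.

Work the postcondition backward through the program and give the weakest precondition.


Working backward. After the program, the postcondition mem[3] + 2*mem[e] < -8 ∧ ((3*w ≤ 6 → d - 9 ≥ 1) → mem[b] = 0) must hold; in canonical form it is mem[3] + 2*mem[e] < -8 ∧ ((3*w ≤ 6 → d ≥ 10) → mem[b] = 0).
Before e := b: mem[3] + 2*mem[b] < -8 ∧ ((3*w ≤ 6 → d ≥ 10) → mem[b] = 0)
Before mem[d] := w - e + 8: store(mem, d, -e + w + 8)[3] + 2*store(mem, d, -e + w + 8)[b] < -8 ∧ ((3*w ≤ 6 → d ≥ 10) → store(mem, d, -e + w + 8)[b] = 0)
Before skip: store(mem, d, -e + w + 8)[3] + 2*store(mem, d, -e + w + 8)[b] < -8 ∧ ((3*w ≤ 6 → d ≥ 10) → store(mem, d, -e + w + 8)[b] = 0)
Before assert 3*w - 7 ≥ -5 ∧ 2*b + 5 ≠ 1: 3*w ≥ 2 ∧ 2*b ≠ -4 ∧ store(mem, d, -e + w + 8)[3] + 2*store(mem, d, -e + w + 8)[b] < -8 ∧ ((3*w ≤ 6 → d ≥ 10) → store(mem, d, -e + w + 8)[b] = 0)
Answer: WP = 3*w ≥ 2 ∧ 2*b ≠ -4 ∧ store(mem, d, -e + w + 8)[3] + 2*store(mem, d, -e + w + 8)[b] < -8 ∧ ((3*w ≤ 6 → d ≥ 10) → store(mem, d, -e + w + 8)[b] = 0)


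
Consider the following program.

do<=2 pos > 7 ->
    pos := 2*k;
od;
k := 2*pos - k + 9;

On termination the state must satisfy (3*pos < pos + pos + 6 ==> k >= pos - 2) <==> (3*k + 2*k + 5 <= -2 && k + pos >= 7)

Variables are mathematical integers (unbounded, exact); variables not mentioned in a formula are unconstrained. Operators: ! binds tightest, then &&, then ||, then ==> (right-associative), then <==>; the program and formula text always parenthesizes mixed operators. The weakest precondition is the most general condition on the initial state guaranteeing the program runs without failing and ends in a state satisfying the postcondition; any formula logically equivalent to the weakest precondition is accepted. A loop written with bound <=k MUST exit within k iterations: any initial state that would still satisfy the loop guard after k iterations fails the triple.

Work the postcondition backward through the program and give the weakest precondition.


Working backward. After the program, the postcondition (3*pos < pos + pos + 6 ==> k >= pos - 2) <==> (3*k + 2*k + 5 <= -2 && k + pos >= 7) must hold; in canonical form it is (pos < 6 ==> k >= pos - 2) <==> (5*k <= -7 && k + pos >= 7).
Before k := 2*pos - k + 9: (pos < 6 ==> pos >= k - 11) <==> (10*pos <= 5*k - 52 && 3*pos >= k - 2)
Before the loop (bound <=2), unroll the exhaustion recursion (WP_0 = exit-now case; WP_j = one more guarded iteration, up to j = 2):
  WP_0: (!(pos > 7)) && ((pos < 6 ==> pos >= k - 11) <==> (10*pos <= 5*k - 52 && 3*pos >= k - 2))
  WP_1: (pos > 7 ==> ((!(2*k > 7)) && ((2*k < 6 ==> k >= -11) <==> (15*k <= -52 && 5*k >= -2)))) && ((!(pos > 7)) ==> ((pos < 6 ==> pos >= k - 11) <==> (10*pos <= 5*k - 52 && 3*pos >= k - 2)))
  WP_2: (pos > 7 ==> ((2*k > 7 ==> ((!(2*k > 7)) && ((2*k < 6 ==> k >= -11) <==> (15*k <= -52 && 5*k >= -2)))) && ((!(2*k > 7)) ==> ((2*k < 6 ==> k >= -11) <==> (15*k <= -52 && 5*k >= -2))))) && ((!(pos > 7)) ==> ((pos < 6 ==> pos >= k - 11) <==> (10*pos <= 5*k - 52 && 3*pos >= k - 2)))
So before the loop: (pos > 7 ==> ((2*k > 7 ==> ((!(2*k > 7)) && ((2*k < 6 ==> k >= -11) <==> (15*k <= -52 && 5*k >= -2)))) && ((!(2*k > 7)) ==> ((2*k < 6 ==> k >= -11) <==> (15*k <= -52 && 5*k >= -2))))) && ((!(pos > 7)) ==> ((pos < 6 ==> pos >= k - 11) <==> (10*pos <= 5*k - 52 && 3*pos >= k - 2)))
Answer: WP = (pos > 7 ==> ((2*k > 7 ==> ((!(2*k > 7)) && ((2*k < 6 ==> k >= -11) <==> (15*k <= -52 && 5*k >= -2)))) && ((!(2*k > 7)) ==> ((2*k < 6 ==> k >= -11) <==> (15*k <= -52 && 5*k >= -2))))) && ((!(pos > 7)) ==> ((pos < 6 ==> pos >= k - 11) <==> (10*pos <= 5*k - 52 && 3*pos >= k - 2)))


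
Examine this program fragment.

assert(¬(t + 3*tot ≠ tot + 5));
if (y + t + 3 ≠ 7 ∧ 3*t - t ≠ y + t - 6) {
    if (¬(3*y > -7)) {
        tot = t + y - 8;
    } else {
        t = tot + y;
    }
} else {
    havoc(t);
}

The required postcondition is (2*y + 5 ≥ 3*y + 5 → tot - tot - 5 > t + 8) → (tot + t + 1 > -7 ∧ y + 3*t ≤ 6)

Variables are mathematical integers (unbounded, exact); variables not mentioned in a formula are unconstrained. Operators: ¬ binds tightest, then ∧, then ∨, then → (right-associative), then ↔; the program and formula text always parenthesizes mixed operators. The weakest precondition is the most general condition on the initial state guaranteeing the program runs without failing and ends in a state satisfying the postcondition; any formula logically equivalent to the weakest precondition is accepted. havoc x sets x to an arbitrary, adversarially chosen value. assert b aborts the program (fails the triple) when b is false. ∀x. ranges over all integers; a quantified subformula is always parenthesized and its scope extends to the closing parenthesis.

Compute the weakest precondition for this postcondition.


Working backward. After the program, the postcondition (2*y + 5 ≥ 3*y + 5 → tot - tot - 5 > t + 8) → (tot + t + 1 > -7 ∧ y + 3*t ≤ 6) must hold; in canonical form it is (y ≤ 0 → t < -13) → (t + tot > -8 ∧ 3*t + y ≤ 6).
Then branch requires ((¬(3*y > -7)) → ((y ≤ 0 → t < -13) → (2*t + y > 0 ∧ 3*t + y ≤ 6))) ∧ (3*y > -7 → ((y ≤ 0 → tot + y < -13) → (2*tot + y > -8 ∧ 3*tot + 4*y ≤ 6))); else branch requires ∀t_1. ((y ≤ 0 → t_1 < -13) → (t_1 + tot > -8 ∧ 3*t_1 + y ≤ 6)).
Before the if: ((t + y ≠ 4 ∧ t ≠ y - 6) → (((¬(3*y > -7)) → ((y ≤ 0 → t < -13) → (2*t + y > 0 ∧ 3*t + y ≤ 6))) ∧ (3*y > -7 → ((y ≤ 0 → tot + y < -13) → (2*tot + y > -8 ∧ 3*tot + 4*y ≤ 6))))) ∧ ((¬(t + y ≠ 4 ∧ t ≠ y - 6)) → (∀t_1. ((y ≤ 0 → t_1 < -13) → (t_1 + tot > -8 ∧ 3*t_1 + y ≤ 6))))
Before assert ¬(t + 3*tot ≠ tot + 5): (¬(t + 2*tot ≠ 5)) ∧ ((t + y ≠ 4 ∧ t ≠ y - 6) → (((¬(3*y > -7)) → ((y ≤ 0 → t < -13) → (2*t + y > 0 ∧ 3*t + y ≤ 6))) ∧ (3*y > -7 → ((y ≤ 0 → tot + y < -13) → (2*tot + y > -8 ∧ 3*tot + 4*y ≤ 6))))) ∧ ((¬(t + y ≠ 4 ∧ t ≠ y - 6)) → (∀t_1. ((y ≤ 0 → t_1 < -13) → (t_1 + tot > -8 ∧ 3*t_1 + y ≤ 6))))
Answer: WP = (¬(t + 2*tot ≠ 5)) ∧ ((t + y ≠ 4 ∧ t ≠ y - 6) → (((¬(3*y > -7)) → ((y ≤ 0 → t < -13) → (2*t + y > 0 ∧ 3*t + y ≤ 6))) ∧ (3*y > -7 → ((y ≤ 0 → tot + y < -13) → (2*tot + y > -8 ∧ 3*tot + 4*y ≤ 6))))) ∧ ((¬(t + y ≠ 4 ∧ t ≠ y - 6)) → (∀t_1. ((y ≤ 0 → t_1 < -13) → (t_1 + tot > -8 ∧ 3*t_1 + y ≤ 6))))


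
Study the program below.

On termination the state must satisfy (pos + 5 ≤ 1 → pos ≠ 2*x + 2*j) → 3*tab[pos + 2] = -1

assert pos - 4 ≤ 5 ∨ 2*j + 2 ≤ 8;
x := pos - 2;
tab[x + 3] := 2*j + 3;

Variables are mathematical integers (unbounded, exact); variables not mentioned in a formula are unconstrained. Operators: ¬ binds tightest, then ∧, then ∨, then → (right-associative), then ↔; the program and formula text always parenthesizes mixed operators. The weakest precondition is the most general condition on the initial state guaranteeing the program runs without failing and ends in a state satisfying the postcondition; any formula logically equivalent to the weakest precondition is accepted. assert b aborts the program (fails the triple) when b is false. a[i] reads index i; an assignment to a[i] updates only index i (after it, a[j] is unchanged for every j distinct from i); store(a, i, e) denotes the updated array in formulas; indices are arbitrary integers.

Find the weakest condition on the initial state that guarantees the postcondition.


Working backward. After the program, the postcondition (pos + 5 ≤ 1 → pos ≠ 2*x + 2*j) → 3*tab[pos + 2] = -1 must hold; in canonical form it is (pos ≤ -4 → pos ≠ 2*j + 2*x) → 3*tab[pos + 2] = -1.
Before tab[x + 3] := 2*j + 3: (pos ≤ -4 → pos ≠ 2*j + 2*x) → 3*store(tab, x + 3, 2*j + 3)[pos + 2] = -1
Before x := pos - 2: (pos ≤ -4 → 2*j + pos ≠ 4) → 3*store(tab, pos + 1, 2*j + 3)[pos + 2] = -1
Before assert pos - 4 ≤ 5 ∨ 2*j + 2 ≤ 8: (pos ≤ 9 ∨ 2*j ≤ 6) ∧ ((pos ≤ -4 → 2*j + pos ≠ 4) → 3*store(tab, pos + 1, 2*j + 3)[pos + 2] = -1)
Answer: WP = (pos ≤ 9 ∨ 2*j ≤ 6) ∧ ((pos ≤ -4 → 2*j + pos ≠ 4) → 3*store(tab, pos + 1, 2*j + 3)[pos + 2] = -1)


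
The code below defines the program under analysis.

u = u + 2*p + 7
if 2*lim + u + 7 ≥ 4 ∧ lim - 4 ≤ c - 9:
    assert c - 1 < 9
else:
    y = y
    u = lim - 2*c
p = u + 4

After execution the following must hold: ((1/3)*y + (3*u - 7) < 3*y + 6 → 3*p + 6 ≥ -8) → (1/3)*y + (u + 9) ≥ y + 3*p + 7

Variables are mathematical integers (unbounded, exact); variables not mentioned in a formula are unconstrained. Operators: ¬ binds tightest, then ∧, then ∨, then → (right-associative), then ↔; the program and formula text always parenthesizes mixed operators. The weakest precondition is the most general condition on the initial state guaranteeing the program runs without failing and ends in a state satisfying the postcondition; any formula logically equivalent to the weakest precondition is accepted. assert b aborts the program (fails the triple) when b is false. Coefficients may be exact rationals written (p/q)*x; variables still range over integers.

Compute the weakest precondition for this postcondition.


Working backward. After the program, the postcondition ((1/3)*y + (3*u - 7) < 3*y + 6 → 3*p + 6 ≥ -8) → (1/3)*y + (u + 9) ≥ y + 3*p + 7 must hold; in canonical form it is (3*u < (8/3)*y + 13 → 3*p ≥ -14) → u ≥ 3*p + (2/3)*y - 2.
Before p := u + 4: (3*u < (8/3)*y + 13 → 3*u ≥ -26) → 2*u + (2/3)*y ≤ -10
Then branch requires c < 10 ∧ ((3*u < (8/3)*y + 13 → 3*u ≥ -26) → 2*u + (2/3)*y ≤ -10); else branch requires (3*lim < 6*c + (8/3)*y + 13 → 3*lim ≥ 6*c - 26) → 2*lim + (2/3)*y ≤ 4*c - 10.
Before the if: ((2*lim + u ≥ -3 ∧ lim ≤ c - 5) → (c < 10 ∧ ((3*u < (8/3)*y + 13 → 3*u ≥ -26) → 2*u + (2/3)*y ≤ -10))) ∧ ((¬(2*lim + u ≥ -3 ∧ lim ≤ c - 5)) → ((3*lim < 6*c + (8/3)*y + 13 → 3*lim ≥ 6*c - 26) → 2*lim + (2/3)*y ≤ 4*c - 10))
Before u := u + 2*p + 7: ((2*lim + 2*p + u ≥ -10 ∧ lim ≤ c - 5) → (c < 10 ∧ ((6*p + 3*u < (8/3)*y - 8 → 6*p + 3*u ≥ -47) → 4*p + 2*u + (2/3)*y ≤ -24))) ∧ ((¬(2*lim + 2*p + u ≥ -10 ∧ lim ≤ c - 5)) → ((3*lim < 6*c + (8/3)*y + 13 → 3*lim ≥ 6*c - 26) → 2*lim + (2/3)*y ≤ 4*c - 10))
Answer: WP = ((2*lim + 2*p + u ≥ -10 ∧ lim ≤ c - 5) → (c < 10 ∧ ((6*p + 3*u < (8/3)*y - 8 → 6*p + 3*u ≥ -47) → 4*p + 2*u + (2/3)*y ≤ -24))) ∧ ((¬(2*lim + 2*p + u ≥ -10 ∧ lim ≤ c - 5)) → ((3*lim < 6*c + (8/3)*y + 13 → 3*lim ≥ 6*c - 26) → 2*lim + (2/3)*y ≤ 4*c - 10))


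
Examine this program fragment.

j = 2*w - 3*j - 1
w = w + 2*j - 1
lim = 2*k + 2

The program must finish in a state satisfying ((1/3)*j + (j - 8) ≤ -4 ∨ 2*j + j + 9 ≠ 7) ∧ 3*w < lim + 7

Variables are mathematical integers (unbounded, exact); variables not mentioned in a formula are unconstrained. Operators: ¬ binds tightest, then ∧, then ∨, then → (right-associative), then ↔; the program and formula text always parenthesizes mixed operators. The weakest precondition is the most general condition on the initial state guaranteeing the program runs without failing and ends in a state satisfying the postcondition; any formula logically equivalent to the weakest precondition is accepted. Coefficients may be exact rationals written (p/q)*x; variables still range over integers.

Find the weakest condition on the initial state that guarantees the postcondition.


Working backward. After the program, the postcondition ((1/3)*j + (j - 8) ≤ -4 ∨ 2*j + j + 9 ≠ 7) ∧ 3*w < lim + 7 must hold; in canonical form it is ((4/3)*j ≤ 4 ∨ 3*j ≠ -2) ∧ 3*w < lim + 7.
Before lim := 2*k + 2: ((4/3)*j ≤ 4 ∨ 3*j ≠ -2) ∧ 3*w < 2*k + 9
Before w := w + 2*j - 1: ((4/3)*j ≤ 4 ∨ 3*j ≠ -2) ∧ 6*j + 3*w < 2*k + 12
Before j := 2*w - 3*j - 1: ((8/3)*w ≤ 4*j + 16/3 ∨ 6*w ≠ 9*j + 1) ∧ 15*w < 18*j + 2*k + 18
Answer: WP = ((8/3)*w ≤ 4*j + 16/3 ∨ 6*w ≠ 9*j + 1) ∧ 15*w < 18*j + 2*k + 18


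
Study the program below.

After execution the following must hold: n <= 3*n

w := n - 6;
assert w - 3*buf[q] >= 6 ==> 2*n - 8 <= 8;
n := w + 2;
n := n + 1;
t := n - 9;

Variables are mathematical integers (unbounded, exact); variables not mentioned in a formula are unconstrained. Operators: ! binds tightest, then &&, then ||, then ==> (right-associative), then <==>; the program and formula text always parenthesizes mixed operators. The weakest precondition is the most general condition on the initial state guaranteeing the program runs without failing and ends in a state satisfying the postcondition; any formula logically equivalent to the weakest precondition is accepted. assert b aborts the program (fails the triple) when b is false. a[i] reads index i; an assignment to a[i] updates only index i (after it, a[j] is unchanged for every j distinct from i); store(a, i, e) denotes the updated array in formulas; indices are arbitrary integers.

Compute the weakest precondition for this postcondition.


Working backward. After the program, the postcondition n <= 3*n must hold; in canonical form it is 2*n >= 0.
Before t := n - 9: 2*n >= 0
Before n := n + 1: 2*n >= -2
Before n := w + 2: 2*w >= -6
Before assert w - 3*buf[q] >= 6 ==> 2*n - 8 <= 8: (w >= 3*buf[q] + 6 ==> 2*n <= 16) && 2*w >= -6
Before w := n - 6: (n >= 3*buf[q] + 12 ==> 2*n <= 16) && 2*n >= 6
Answer: WP = (n >= 3*buf[q] + 12 ==> 2*n <= 16) && 2*n >= 6
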